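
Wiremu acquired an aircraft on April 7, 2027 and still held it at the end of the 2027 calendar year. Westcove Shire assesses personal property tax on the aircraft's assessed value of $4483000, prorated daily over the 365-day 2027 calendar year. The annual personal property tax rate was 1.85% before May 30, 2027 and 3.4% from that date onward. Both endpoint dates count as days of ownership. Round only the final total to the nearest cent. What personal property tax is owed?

$102243.11

April 7 – May 29, 2027: 53 days at 1.85% → $4483000 × 1.85% × 53/365 = $12042.6890
May 30 – December 31, 2027: 216 days at 3.4% → $4483000 × 3.4% × 216/365 = $90200.4164
Total = $102243.1055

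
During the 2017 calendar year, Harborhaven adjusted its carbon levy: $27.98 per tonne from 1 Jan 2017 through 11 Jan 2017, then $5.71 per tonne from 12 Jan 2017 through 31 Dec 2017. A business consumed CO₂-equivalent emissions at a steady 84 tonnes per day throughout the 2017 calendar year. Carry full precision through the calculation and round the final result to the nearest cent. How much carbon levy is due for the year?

$195,646.08

1 Jan – 11 Jan 2017: 11 days × 84 tonnes/day = 924 tonnes at $27.98/tonne → $25,853.52
12 Jan – 31 Dec 2017: 354 days × 84 tonnes/day = 29,736 tonnes at $5.71/tonne → $169,792.56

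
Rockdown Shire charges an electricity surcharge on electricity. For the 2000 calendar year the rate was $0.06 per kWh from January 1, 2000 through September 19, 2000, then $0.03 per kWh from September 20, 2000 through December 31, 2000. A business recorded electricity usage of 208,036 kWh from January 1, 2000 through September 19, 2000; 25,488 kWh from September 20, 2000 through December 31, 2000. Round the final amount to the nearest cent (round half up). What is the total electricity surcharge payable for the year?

$13246.80

January 1 – September 19, 2000: 208,036 kWh at $0.06/kWh → $12482.16
September 20 – December 31, 2000: 25,488 kWh at $0.03/kWh → $764.64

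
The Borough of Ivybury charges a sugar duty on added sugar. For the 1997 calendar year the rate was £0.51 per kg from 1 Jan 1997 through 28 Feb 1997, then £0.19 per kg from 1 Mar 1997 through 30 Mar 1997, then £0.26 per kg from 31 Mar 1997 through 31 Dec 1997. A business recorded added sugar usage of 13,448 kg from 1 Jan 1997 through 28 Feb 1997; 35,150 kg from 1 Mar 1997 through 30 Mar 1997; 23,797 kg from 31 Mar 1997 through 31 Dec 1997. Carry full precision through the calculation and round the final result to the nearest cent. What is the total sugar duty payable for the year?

£19,724.20

1 Jan – 28 Feb 1997: 13,448 kg at £0.51/kg → £6,858.48
1 Mar – 30 Mar 1997: 35,150 kg at £0.19/kg → £6,678.50
31 Mar – 31 Dec 1997: 23,797 kg at £0.26/kg → £6,187.22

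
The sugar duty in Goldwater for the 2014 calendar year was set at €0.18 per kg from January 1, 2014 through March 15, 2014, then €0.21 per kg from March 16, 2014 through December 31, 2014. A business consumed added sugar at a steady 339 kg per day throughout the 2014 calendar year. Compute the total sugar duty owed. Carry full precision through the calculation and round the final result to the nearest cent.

January 1 – March 15, 2014: 74 days × 339 kg/day = 25,086 kg at €0.18/kg → €4,515.48
March 16 – December 31, 2014: 291 days × 339 kg/day = 98,649 kg at €0.21/kg → €20,716.29

€25,231.77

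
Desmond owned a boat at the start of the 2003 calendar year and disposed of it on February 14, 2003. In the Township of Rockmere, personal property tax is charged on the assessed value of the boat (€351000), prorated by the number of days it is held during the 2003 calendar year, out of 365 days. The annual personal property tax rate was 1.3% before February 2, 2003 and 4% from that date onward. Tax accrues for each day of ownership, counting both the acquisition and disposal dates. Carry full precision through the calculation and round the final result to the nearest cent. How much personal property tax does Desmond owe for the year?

€900.10

January 1 – February 1, 2003: 32 days at 1.3% → €351000 × 1.3% × 32/365 = €400.0438
February 2 – February 14, 2003: 13 days at 4% → €351000 × 4% × 13/365 = €500.0548
Total = €900.0986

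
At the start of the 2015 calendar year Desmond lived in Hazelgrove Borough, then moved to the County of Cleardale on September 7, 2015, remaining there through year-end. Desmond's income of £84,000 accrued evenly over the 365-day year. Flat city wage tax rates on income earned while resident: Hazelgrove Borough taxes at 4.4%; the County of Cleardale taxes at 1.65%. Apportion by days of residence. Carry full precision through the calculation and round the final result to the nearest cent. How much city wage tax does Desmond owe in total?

Hazelgrove Borough, January 1 – September 6, 2015: 249 days → £84,000 × 4.4% × 249/365 = £2,521.3808
The County of Cleardale, September 7 – December 31, 2015: 116 days → £84,000 × 1.65% × 116/365 = £440.4822
Total = £2,961.8630

£2,961.86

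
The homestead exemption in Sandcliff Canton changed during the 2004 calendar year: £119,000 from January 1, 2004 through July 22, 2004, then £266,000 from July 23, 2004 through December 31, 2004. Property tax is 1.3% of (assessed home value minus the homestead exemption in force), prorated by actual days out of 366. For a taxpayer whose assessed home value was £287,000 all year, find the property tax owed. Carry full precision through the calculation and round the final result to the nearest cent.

£1,338.15

January 1 – July 22, 2004: 204 days, exemption £119,000 → (£287,000 − £119,000) × 1.3% × 204/366 = £1,217.3115
July 23 – December 31, 2004: 162 days, exemption £266,000 → (£287,000 − £266,000) × 1.3% × 162/366 = £120.8361
Total = £1,338.1475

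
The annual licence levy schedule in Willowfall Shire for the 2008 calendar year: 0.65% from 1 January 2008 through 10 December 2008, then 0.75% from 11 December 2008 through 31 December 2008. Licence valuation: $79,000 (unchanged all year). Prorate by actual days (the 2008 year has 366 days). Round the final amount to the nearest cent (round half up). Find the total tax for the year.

$518.03

1 January – 10 December 2008: 345 days at 0.65% → $79,000 × 0.65% × 345/366 = $484.0369
11 December – 31 December 2008: 21 days at 0.75% → $79,000 × 0.75% × 21/366 = $33.9959
Total = $518.0328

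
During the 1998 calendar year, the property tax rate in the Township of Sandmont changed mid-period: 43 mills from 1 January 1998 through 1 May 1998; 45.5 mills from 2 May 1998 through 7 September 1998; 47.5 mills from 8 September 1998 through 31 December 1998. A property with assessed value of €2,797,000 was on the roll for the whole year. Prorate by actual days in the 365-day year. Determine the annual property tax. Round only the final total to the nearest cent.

€126,707.93

1 January – 1 May 1998: 121 days at 43 mills → €2,797,000 × 4.3% × 121/365 = €39,870.6603
2 May – 7 September 1998: 129 days at 45.5 mills → €2,797,000 × 4.55% × 129/365 = €44,978.0589
8 September – 31 December 1998: 115 days at 47.5 mills → €2,797,000 × 4.75% × 115/365 = €41,859.2123
Total = €126,707.9315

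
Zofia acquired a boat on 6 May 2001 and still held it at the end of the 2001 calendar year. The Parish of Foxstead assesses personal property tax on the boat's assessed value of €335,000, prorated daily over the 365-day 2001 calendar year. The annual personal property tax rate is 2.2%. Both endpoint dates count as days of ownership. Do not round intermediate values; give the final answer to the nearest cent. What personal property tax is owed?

€4,846.03

Days held (6 May – 31 December 2001): 240 out of 365
Tax = €335,000 × 2.2% × 240/365 = €4,846.0274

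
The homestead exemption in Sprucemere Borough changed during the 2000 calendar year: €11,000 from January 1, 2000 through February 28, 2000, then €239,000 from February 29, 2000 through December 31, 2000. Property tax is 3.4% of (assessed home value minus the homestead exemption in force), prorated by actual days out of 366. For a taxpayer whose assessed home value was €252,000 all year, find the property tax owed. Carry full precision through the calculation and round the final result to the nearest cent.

€1,691.64

January 1 – February 28, 2000: 59 days, exemption €11,000 → (€252,000 − €11,000) × 3.4% × 59/366 = €1,320.8907
February 29 – December 31, 2000: 307 days, exemption €239,000 → (€252,000 − €239,000) × 3.4% × 307/366 = €370.7486
Total = €1,691.6393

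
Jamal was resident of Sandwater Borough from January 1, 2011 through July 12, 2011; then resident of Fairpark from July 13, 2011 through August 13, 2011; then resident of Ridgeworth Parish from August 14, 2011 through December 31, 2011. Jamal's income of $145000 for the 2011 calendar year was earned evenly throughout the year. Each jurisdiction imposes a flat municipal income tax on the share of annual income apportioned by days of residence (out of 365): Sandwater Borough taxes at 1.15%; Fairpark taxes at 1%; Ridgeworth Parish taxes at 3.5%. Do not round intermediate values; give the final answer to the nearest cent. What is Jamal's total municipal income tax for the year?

Sandwater Borough, January 1 – July 12, 2011: 193 days → $145000 × 1.15% × 193/365 = $881.7192
Fairpark, July 13 – August 13, 2011: 32 days → $145000 × 1% × 32/365 = $127.1233
Ridgeworth Parish, August 14 – December 31, 2011: 140 days → $145000 × 3.5% × 140/365 = $1946.5753
Total = $2955.4178

$2955.42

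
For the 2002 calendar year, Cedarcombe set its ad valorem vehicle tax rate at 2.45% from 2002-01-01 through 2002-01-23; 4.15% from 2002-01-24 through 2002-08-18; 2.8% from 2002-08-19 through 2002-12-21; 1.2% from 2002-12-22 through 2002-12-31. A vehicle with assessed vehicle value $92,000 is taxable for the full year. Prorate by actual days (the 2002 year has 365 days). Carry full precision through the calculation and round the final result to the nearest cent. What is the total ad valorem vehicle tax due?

$3,219.75

2002-01-01 to 2002-01-23: 23 days at 2.45% → $92,000 × 2.45% × 23/365 = $142.0329
2002-01-24 to 2002-08-18: 207 days at 4.15% → $92,000 × 4.15% × 207/365 = $2,165.2767
2002-08-19 to 2002-12-21: 125 days at 2.8% → $92,000 × 2.8% × 125/365 = $882.1918
2002-12-22 to 2002-12-31: 10 days at 1.2% → $92,000 × 1.2% × 10/365 = $30.2466
Total = $3,219.7479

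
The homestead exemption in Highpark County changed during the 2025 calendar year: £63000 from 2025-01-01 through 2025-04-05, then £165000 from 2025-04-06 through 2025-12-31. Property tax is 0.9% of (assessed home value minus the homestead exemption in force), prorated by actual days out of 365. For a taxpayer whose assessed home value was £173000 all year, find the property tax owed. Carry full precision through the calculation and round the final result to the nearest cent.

£310.93

2025-01-01 to 2025-04-05: 95 days, exemption £63000 → (£173000 − £63000) × 0.9% × 95/365 = £257.6712
2025-04-06 to 2025-12-31: 270 days, exemption £165000 → (£173000 − £165000) × 0.9% × 270/365 = £53.2603
Total = £310.9315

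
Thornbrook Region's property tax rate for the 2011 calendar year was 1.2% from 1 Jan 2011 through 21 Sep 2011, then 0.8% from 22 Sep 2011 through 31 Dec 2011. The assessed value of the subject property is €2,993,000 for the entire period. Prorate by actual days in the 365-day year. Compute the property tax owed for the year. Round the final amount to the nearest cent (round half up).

1 Jan – 21 Sep 2011: 264 days at 1.2% → €2,993,000 × 1.2% × 264/365 = €25,977.6000
22 Sep – 31 Dec 2011: 101 days at 0.8% → €2,993,000 × 0.8% × 101/365 = €6,625.6000
Total = €32,603.2000

€32,603.20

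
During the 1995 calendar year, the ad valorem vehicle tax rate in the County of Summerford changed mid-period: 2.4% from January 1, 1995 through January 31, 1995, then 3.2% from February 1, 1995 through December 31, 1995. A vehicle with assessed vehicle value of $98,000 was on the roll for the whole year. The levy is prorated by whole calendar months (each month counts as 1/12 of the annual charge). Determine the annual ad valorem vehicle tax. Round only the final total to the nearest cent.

January 1 – January 31, 1995: 1 month at 2.4% → $98,000 × 2.4% × 1/12 = $196.0000
February 1 – December 31, 1995: 11 months at 3.2% → $98,000 × 3.2% × 11/12 = $2,874.6667
Total = $3,070.6667

$3,070.67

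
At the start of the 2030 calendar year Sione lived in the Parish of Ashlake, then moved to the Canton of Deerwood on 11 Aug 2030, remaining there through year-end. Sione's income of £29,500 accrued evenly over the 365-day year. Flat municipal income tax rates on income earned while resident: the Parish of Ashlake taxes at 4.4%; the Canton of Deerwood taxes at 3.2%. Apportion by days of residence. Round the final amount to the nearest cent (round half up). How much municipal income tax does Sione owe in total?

The Parish of Ashlake, 1 Jan – 10 Aug 2030: 222 days → £29,500 × 4.4% × 222/365 = £789.4685
The Canton of Deerwood, 11 Aug – 31 Dec 2030: 143 days → £29,500 × 3.2% × 143/365 = £369.8411
Total = £1,159.3096

£1,159.31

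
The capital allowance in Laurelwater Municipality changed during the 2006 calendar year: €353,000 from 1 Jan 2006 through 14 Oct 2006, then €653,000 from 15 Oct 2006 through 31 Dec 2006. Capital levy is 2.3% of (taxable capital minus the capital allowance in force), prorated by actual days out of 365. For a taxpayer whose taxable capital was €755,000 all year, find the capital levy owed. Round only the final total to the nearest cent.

€7,771.48

1 Jan – 14 Oct 2006: 287 days, exemption €353,000 → (€755,000 − €353,000) × 2.3% × 287/365 = €7,270.1425
15 Oct – 31 Dec 2006: 78 days, exemption €653,000 → (€755,000 − €653,000) × 2.3% × 78/365 = €501.3370
Total = €7,771.4795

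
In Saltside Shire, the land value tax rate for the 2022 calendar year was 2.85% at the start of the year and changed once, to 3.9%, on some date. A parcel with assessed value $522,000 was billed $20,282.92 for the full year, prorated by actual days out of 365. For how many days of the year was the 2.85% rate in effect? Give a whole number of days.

Let d = days at the first rate; then 365 − d days at the second rate.
$522,000 × [2.85%·d + 3.9%·(365−d)] / 365 = $20,282.92
Solving gives d = 5, so the new rate took effect on 6 January 2022.

5 days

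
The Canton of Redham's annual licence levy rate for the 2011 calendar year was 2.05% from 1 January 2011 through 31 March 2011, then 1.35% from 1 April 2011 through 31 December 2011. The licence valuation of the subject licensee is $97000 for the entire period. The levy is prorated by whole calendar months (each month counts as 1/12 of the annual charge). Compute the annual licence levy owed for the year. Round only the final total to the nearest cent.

1 January – 31 March 2011: 3 months at 2.05% → $97000 × 2.05% × 3/12 = $497.1250
1 April – 31 December 2011: 9 months at 1.35% → $97000 × 1.35% × 9/12 = $982.1250
Total = $1479.2500

$1479.25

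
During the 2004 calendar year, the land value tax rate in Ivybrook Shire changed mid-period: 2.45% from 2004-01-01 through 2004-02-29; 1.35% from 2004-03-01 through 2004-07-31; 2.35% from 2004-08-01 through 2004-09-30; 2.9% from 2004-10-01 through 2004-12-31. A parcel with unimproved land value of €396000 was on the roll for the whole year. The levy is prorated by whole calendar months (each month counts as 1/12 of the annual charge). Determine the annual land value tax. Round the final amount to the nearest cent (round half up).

2004-01-01 to 2004-02-29: 2 months at 2.45% → €396000 × 2.45% × 2/12 = €1617.0000
2004-03-01 to 2004-07-31: 5 months at 1.35% → €396000 × 1.35% × 5/12 = €2227.5000
2004-08-01 to 2004-09-30: 2 months at 2.35% → €396000 × 2.35% × 2/12 = €1551.0000
2004-10-01 to 2004-12-31: 3 months at 2.9% → €396000 × 2.9% × 3/12 = €2871.0000
Total = €8266.5000

€8266.50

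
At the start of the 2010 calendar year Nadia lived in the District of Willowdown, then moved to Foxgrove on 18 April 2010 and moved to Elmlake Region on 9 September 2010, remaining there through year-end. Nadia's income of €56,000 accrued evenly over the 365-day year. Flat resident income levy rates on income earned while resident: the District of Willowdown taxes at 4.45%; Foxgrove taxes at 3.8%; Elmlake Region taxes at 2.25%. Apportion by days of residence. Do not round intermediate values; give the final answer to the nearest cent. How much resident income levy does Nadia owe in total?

The District of Willowdown, 1 January – 17 April 2010: 107 days → €56,000 × 4.45% × 107/365 = €730.5315
Foxgrove, 18 April – 8 September 2010: 144 days → €56,000 × 3.8% × 144/365 = €839.5397
Elmlake Region, 9 September – 31 December 2010: 114 days → €56,000 × 2.25% × 114/365 = €393.5342
Total = €1,963.6055

€1,963.61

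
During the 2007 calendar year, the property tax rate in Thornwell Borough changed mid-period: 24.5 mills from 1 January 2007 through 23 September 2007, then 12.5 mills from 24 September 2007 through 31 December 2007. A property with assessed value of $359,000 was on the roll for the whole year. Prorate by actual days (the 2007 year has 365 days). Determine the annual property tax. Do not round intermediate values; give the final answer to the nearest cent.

1 January – 23 September 2007: 266 days at 24.5 mills → $359,000 × 2.45% × 266/365 = $6,409.8712
24 September – 31 December 2007: 99 days at 12.5 mills → $359,000 × 1.25% × 99/365 = $1,217.1575
Total = $7,627.0288

$7,627.03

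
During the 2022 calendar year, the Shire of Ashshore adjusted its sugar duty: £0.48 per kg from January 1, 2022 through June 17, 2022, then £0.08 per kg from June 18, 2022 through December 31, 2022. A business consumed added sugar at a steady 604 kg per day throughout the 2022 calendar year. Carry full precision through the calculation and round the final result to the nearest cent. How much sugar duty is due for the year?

January 1 – June 17, 2022: 168 days × 604 kg/day = 101,472 kg at £0.48/kg → £48706.56
June 18 – December 31, 2022: 197 days × 604 kg/day = 118,988 kg at £0.08/kg → £9519.04

£58225.60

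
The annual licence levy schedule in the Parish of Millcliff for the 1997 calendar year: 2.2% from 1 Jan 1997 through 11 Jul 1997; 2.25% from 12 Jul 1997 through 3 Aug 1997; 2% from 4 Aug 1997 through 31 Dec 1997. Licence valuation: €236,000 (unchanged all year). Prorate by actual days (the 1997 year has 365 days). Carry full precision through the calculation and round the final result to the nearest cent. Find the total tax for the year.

€5,005.46

1 Jan – 11 Jul 1997: 192 days at 2.2% → €236,000 × 2.2% × 192/365 = €2,731.1342
12 Jul – 3 Aug 1997: 23 days at 2.25% → €236,000 × 2.25% × 23/365 = €334.6027
4 Aug – 31 Dec 1997: 150 days at 2% → €236,000 × 2% × 150/365 = €1,939.7260
Total = €5,005.4630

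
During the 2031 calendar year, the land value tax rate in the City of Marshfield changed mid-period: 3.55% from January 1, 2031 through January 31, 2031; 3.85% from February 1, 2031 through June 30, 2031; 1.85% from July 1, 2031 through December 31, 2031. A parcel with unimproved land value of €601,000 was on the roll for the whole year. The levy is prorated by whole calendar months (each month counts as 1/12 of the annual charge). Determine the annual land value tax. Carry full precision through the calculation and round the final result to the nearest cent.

€16,978.25

January 1 – January 31, 2031: 1 month at 3.55% → €601,000 × 3.55% × 1/12 = €1,777.9583
February 1 – June 30, 2031: 5 months at 3.85% → €601,000 × 3.85% × 5/12 = €9,641.0417
July 1 – December 31, 2031: 6 months at 1.85% → €601,000 × 1.85% × 6/12 = €5,559.2500
Total = €16,978.2500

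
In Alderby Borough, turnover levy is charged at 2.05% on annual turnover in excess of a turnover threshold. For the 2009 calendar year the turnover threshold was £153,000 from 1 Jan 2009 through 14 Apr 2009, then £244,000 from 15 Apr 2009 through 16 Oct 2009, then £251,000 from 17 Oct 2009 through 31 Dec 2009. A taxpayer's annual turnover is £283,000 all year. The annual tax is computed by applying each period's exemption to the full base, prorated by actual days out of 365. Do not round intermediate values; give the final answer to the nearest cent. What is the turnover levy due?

£1,301.16

1 Jan – 14 Apr 2009: 104 days, exemption £153,000 → (£283,000 − £153,000) × 2.05% × 104/365 = £759.3425
15 Apr – 16 Oct 2009: 185 days, exemption £244,000 → (£283,000 − £244,000) × 2.05% × 185/365 = £405.2260
17 Oct – 31 Dec 2009: 76 days, exemption £251,000 → (£283,000 − £251,000) × 2.05% × 76/365 = £136.5918
Total = £1,301.1603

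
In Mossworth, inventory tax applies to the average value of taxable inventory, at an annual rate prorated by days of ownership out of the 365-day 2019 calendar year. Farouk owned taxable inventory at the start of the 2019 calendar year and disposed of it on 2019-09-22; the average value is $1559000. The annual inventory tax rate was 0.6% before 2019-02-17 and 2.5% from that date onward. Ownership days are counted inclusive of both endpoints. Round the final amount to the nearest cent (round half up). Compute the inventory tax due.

$24482.71

2019-01-01 to 2019-02-16: 47 days at 0.6% → $1559000 × 0.6% × 47/365 = $1204.4877
2019-02-17 to 2019-09-22: 218 days at 2.5% → $1559000 × 2.5% × 218/365 = $23278.2192
Total = $24482.7068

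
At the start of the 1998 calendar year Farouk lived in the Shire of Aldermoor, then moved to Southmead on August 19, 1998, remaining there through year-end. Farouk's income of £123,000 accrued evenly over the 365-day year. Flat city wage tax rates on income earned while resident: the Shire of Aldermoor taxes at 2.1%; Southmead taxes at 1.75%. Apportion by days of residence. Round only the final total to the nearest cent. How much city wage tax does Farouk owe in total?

£2,423.77

The Shire of Aldermoor, January 1 – August 18, 1998: 230 days → £123,000 × 2.1% × 230/365 = £1,627.6438
Southmead, August 19 – December 31, 1998: 135 days → £123,000 × 1.75% × 135/365 = £796.1301
Total = £2,423.7740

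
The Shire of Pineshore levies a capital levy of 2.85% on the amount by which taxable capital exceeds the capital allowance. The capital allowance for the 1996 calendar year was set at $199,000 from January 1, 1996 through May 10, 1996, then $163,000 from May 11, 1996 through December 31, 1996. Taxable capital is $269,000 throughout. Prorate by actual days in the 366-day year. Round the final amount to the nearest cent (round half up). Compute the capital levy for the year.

January 1 – May 10, 1996: 131 days, exemption $199,000 → ($269,000 − $199,000) × 2.85% × 131/366 = $714.0574
May 11 – December 31, 1996: 235 days, exemption $163,000 → ($269,000 − $163,000) × 2.85% × 235/366 = $1,939.7131
Total = $2,653.7705

$2,653.77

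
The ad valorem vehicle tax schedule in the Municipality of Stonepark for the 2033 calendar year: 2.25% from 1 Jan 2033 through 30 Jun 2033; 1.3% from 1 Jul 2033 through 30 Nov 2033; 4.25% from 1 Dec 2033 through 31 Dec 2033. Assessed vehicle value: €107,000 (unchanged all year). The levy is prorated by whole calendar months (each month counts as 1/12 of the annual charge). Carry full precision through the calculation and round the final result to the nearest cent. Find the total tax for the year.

€2,162.29

1 Jan – 30 Jun 2033: 6 months at 2.25% → €107,000 × 2.25% × 6/12 = €1,203.7500
1 Jul – 30 Nov 2033: 5 months at 1.3% → €107,000 × 1.3% × 5/12 = €579.5833
1 Dec – 31 Dec 2033: 1 month at 4.25% → €107,000 × 4.25% × 1/12 = €378.9583
Total = €2,162.2917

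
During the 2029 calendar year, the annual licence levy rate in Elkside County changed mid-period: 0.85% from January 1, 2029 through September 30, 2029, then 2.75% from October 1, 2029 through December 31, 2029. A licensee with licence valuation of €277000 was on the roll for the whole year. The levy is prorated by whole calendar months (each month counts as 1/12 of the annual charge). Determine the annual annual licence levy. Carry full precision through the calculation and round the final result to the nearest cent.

January 1 – September 30, 2029: 9 months at 0.85% → €277000 × 0.85% × 9/12 = €1765.8750
October 1 – December 31, 2029: 3 months at 2.75% → €277000 × 2.75% × 3/12 = €1904.3750
Total = €3670.2500

€3670.25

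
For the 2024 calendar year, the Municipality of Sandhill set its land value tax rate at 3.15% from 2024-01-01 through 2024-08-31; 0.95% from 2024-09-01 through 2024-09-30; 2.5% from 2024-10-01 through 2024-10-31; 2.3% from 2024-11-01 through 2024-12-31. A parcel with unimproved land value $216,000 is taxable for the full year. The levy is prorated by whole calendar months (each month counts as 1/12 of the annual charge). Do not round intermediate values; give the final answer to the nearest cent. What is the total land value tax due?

$5,985.00

2024-01-01 to 2024-08-31: 8 months at 3.15% → $216,000 × 3.15% × 8/12 = $4,536.0000
2024-09-01 to 2024-09-30: 1 month at 0.95% → $216,000 × 0.95% × 1/12 = $171.0000
2024-10-01 to 2024-10-31: 1 month at 2.5% → $216,000 × 2.5% × 1/12 = $450.0000
2024-11-01 to 2024-12-31: 2 months at 2.3% → $216,000 × 2.3% × 2/12 = $828.0000
Total = $5,985.0000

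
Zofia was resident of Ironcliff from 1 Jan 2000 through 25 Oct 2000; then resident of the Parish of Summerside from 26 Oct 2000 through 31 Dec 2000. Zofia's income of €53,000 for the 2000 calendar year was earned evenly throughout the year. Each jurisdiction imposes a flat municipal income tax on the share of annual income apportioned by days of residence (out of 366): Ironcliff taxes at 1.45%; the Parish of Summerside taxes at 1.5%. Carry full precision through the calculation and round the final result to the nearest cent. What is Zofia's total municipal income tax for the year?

€773.35

Ironcliff, 1 Jan – 25 Oct 2000: 299 days → €53,000 × 1.45% × 299/366 = €627.8183
The Parish of Summerside, 26 Oct – 31 Dec 2000: 67 days → €53,000 × 1.5% × 67/366 = €145.5328
Total = €773.3511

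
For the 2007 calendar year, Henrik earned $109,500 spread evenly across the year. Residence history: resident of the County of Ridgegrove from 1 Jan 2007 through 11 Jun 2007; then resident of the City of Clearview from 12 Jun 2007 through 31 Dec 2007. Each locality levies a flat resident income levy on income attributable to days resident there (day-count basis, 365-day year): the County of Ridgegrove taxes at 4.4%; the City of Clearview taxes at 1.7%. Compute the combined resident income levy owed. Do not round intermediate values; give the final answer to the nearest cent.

The County of Ridgegrove, 1 Jan – 11 Jun 2007: 162 days → $109,500 × 4.4% × 162/365 = $2,138.4000
The City of Clearview, 12 Jun – 31 Dec 2007: 203 days → $109,500 × 1.7% × 203/365 = $1,035.3000
Total = $3,173.7000

$3,173.70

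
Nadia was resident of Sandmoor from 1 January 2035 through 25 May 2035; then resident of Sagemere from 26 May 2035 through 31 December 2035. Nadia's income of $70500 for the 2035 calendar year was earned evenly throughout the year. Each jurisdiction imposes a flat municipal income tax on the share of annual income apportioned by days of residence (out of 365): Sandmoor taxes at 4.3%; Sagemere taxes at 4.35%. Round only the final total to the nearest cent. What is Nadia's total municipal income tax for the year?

Sandmoor, 1 January – 25 May 2035: 145 days → $70500 × 4.3% × 145/365 = $1204.2945
Sagemere, 26 May – 31 December 2035: 220 days → $70500 × 4.35% × 220/365 = $1848.4521
Total = $3052.7466

$3052.75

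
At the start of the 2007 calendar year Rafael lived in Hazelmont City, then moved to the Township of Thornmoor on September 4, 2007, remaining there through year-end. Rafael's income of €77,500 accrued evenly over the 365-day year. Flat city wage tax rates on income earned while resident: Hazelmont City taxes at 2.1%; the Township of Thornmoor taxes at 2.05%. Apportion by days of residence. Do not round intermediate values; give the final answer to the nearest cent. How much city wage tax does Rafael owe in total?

€1,614.87

Hazelmont City, January 1 – September 3, 2007: 246 days → €77,500 × 2.1% × 246/365 = €1,096.8904
The Township of Thornmoor, September 4 – December 31, 2007: 119 days → €77,500 × 2.05% × 119/365 = €517.9760
Total = €1,614.8664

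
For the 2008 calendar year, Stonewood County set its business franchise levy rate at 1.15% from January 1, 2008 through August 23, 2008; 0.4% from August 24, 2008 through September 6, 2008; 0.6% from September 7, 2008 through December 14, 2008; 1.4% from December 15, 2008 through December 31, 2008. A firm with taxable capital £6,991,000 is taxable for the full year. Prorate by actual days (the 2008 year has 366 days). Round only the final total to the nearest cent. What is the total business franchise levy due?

£68,802.14

January 1 – August 23, 2008: 236 days at 1.15% → £6,991,000 × 1.15% × 236/366 = £51,840.3661
August 24 – September 6, 2008: 14 days at 0.4% → £6,991,000 × 0.4% × 14/366 = £1,069.6612
September 7 – December 14, 2008: 99 days at 0.6% → £6,991,000 × 0.6% × 99/366 = £11,346.0492
December 15 – December 31, 2008: 17 days at 1.4% → £6,991,000 × 1.4% × 17/366 = £4,546.0601
Total = £68,802.1366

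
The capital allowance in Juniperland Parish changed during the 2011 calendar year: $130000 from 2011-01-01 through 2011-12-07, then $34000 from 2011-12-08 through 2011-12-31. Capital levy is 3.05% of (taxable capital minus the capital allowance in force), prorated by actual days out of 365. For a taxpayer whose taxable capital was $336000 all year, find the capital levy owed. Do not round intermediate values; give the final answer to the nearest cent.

$6475.53

2011-01-01 to 2011-12-07: 341 days, exemption $130000 → ($336000 − $130000) × 3.05% × 341/365 = $5869.8712
2011-12-08 to 2011-12-31: 24 days, exemption $34000 → ($336000 − $34000) × 3.05% × 24/365 = $605.6548
Total = $6475.5260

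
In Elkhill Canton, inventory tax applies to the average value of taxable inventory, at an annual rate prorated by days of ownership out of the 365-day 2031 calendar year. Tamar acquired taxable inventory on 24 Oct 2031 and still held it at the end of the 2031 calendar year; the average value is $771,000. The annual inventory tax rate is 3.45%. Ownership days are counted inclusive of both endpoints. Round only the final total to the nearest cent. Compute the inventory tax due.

$5,028.40

Days held (24 Oct – 31 Dec 2031): 69 out of 365
Tax = $771,000 × 3.45% × 69/365 = $5,028.3986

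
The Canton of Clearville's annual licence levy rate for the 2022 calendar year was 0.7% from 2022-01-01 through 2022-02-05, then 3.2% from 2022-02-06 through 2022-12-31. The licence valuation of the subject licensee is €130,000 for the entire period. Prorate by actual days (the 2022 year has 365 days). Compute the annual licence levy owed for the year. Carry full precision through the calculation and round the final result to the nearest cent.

2022-01-01 to 2022-02-05: 36 days at 0.7% → €130,000 × 0.7% × 36/365 = €89.7534
2022-02-06 to 2022-12-31: 329 days at 3.2% → €130,000 × 3.2% × 329/365 = €3,749.6986
Total = €3,839.4521

€3,839.45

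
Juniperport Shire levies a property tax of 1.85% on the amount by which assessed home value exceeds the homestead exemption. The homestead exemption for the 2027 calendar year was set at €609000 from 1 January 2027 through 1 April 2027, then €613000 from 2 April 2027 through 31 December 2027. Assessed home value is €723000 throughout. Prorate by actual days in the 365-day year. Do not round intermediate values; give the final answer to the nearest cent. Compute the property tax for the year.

1 January – 1 April 2027: 91 days, exemption €609000 → (€723000 − €609000) × 1.85% × 91/365 = €525.8055
2 April – 31 December 2027: 274 days, exemption €613000 → (€723000 − €613000) × 1.85% × 274/365 = €1527.6438
Total = €2053.4493

€2053.45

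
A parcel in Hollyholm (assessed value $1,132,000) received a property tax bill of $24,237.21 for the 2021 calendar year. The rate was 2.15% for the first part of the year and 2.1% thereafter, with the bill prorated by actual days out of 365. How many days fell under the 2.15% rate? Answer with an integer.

Let d = days at the first rate; then 365 − d days at the second rate.
$1,132,000 × [2.15%·d + 2.1%·(365−d)] / 365 = $24,237.21
Solving gives d = 300, so the new rate took effect on 28 Oct 2021.

300 days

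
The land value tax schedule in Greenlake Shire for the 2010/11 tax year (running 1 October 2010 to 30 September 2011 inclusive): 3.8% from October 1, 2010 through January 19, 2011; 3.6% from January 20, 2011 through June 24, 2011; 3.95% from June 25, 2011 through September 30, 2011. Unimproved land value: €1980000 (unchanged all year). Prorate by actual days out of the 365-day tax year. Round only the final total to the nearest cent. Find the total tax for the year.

October 1, 2010 – January 19, 2011: 111 days at 3.8% → €1980000 × 3.8% × 111/365 = €22881.2055
January 20 – June 24, 2011: 156 days at 3.6% → €1980000 × 3.6% × 156/365 = €30464.8767
June 25 – September 30, 2011: 98 days at 3.95% → €1980000 × 3.95% × 98/365 = €20998.8493
Total = €74344.9315

€74344.93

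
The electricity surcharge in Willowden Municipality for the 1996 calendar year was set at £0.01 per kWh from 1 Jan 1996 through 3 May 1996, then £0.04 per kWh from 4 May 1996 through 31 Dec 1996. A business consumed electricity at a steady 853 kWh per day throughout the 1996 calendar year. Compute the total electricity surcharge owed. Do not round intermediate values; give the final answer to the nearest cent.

1 Jan – 3 May 1996: 124 days × 853 kWh/day = 105,772 kWh at £0.01/kWh → £1057.72
4 May – 31 Dec 1996: 242 days × 853 kWh/day = 206,426 kWh at £0.04/kWh → £8257.04

£9314.76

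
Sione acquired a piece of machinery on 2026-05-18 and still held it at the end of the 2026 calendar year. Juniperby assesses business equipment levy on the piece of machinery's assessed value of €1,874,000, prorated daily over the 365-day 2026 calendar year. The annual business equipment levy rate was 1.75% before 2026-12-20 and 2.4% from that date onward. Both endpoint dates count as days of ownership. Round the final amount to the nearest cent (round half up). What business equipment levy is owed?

€20,886.12

2026-05-18 to 2026-12-19: 216 days at 1.75% → €1,874,000 × 1.75% × 216/365 = €19,407.4521
2026-12-20 to 2026-12-31: 12 days at 2.4% → €1,874,000 × 2.4% × 12/365 = €1,478.6630
Total = €20,886.1151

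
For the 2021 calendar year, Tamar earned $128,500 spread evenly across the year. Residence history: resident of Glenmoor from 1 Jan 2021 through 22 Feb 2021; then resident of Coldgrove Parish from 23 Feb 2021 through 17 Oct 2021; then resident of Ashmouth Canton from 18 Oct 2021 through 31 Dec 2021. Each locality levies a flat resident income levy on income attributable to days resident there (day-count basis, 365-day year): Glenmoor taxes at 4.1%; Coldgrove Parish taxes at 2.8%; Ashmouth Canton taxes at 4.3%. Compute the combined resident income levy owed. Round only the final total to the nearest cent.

$4,236.63

Glenmoor, 1 Jan – 22 Feb 2021: 53 days → $128,500 × 4.1% × 53/365 = $765.0151
Coldgrove Parish, 23 Feb – 17 Oct 2021: 237 days → $128,500 × 2.8% × 237/365 = $2,336.2356
Ashmouth Canton, 18 Oct – 31 Dec 2021: 75 days → $128,500 × 4.3% × 75/365 = $1,135.3767
Total = $4,236.6274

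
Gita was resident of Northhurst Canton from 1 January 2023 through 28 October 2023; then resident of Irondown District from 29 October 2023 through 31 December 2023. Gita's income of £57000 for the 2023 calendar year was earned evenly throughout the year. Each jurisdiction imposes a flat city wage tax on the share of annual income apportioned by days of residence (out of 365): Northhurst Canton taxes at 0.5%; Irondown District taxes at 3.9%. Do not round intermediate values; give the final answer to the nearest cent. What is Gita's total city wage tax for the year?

Northhurst Canton, 1 January – 28 October 2023: 301 days → £57000 × 0.5% × 301/365 = £235.0274
Irondown District, 29 October – 31 December 2023: 64 days → £57000 × 3.9% × 64/365 = £389.7863
Total = £624.8137

£624.81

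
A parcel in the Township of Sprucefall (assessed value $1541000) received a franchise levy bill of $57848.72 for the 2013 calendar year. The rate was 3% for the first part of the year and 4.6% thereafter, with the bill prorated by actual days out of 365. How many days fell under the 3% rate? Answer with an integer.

193 days

Let d = days at the first rate; then 365 − d days at the second rate.
$1541000 × [3%·d + 4.6%·(365−d)] / 365 = $57848.72
Solving gives d = 193, so the new rate took effect on 13 July 2013.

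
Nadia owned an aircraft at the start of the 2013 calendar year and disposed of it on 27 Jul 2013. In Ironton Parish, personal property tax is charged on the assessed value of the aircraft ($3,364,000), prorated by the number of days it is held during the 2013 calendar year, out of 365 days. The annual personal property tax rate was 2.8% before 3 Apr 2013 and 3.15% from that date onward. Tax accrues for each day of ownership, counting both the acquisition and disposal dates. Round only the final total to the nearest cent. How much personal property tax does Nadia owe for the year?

$57,418.41

1 Jan – 2 Apr 2013: 92 days at 2.8% → $3,364,000 × 2.8% × 92/365 = $23,741.5452
3 Apr – 27 Jul 2013: 116 days at 3.15% → $3,364,000 × 3.15% × 116/365 = $33,676.8658
Total = $57,418.4110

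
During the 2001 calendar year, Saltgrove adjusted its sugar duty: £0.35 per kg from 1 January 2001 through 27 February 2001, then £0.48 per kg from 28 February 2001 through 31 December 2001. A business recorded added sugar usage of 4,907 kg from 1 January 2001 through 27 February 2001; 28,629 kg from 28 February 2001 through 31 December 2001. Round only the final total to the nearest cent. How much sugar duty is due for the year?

1 January – 27 February 2001: 4,907 kg at £0.35/kg → £1717.45
28 February – 31 December 2001: 28,629 kg at £0.48/kg → £13741.92

£15459.37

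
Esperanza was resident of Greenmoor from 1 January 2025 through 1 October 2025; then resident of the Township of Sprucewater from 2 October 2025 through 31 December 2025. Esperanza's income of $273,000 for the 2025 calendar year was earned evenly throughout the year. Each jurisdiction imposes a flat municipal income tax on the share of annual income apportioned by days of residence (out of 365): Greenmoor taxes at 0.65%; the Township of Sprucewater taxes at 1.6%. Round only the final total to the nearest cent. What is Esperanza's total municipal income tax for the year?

Greenmoor, 1 January – 1 October 2025: 274 days → $273,000 × 0.65% × 274/365 = $1,332.0904
The Township of Sprucewater, 2 October – 31 December 2025: 91 days → $273,000 × 1.6% × 91/365 = $1,089.0082
Total = $2,421.0986

$2,421.10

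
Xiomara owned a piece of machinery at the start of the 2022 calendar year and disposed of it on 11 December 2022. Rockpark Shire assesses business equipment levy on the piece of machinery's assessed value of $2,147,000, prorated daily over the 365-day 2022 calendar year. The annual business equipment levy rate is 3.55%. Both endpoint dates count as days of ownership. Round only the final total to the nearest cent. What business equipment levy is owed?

Days held (1 January – 11 December 2022): 345 out of 365
Tax = $2,147,000 × 3.55% × 345/365 = $72,042.1438

$72,042.14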